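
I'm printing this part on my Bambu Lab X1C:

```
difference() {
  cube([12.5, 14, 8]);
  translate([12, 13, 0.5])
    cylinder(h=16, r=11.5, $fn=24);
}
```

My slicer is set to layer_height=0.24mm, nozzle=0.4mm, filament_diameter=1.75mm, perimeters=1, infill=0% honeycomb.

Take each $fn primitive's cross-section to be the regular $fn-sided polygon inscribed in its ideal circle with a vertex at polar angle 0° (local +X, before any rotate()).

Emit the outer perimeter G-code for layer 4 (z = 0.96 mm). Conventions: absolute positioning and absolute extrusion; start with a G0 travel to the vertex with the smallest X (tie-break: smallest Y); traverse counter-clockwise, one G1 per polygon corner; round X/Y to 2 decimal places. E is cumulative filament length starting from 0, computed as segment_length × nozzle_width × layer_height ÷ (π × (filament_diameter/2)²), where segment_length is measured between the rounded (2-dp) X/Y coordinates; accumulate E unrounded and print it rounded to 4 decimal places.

At z = 0.96 mm: the cube is present — its section is the full 12.5×14 rectangle; the cylinder at (12, 13): section is a regular 24-gon, circumradius r=11.5; After the difference (first − rest): starting from the 12.5×14 cube, the r=11.5 cylinder at (12, 13) partially overlaps it — only the 120.35 mm² overlap (of its 410.75 mm²) is removed, clipping the outline — 1 connected region. The outline is a single polygon with 12 vertices. Extrusion per mm of travel: 0.4 × 0.24 / (π × 0.875²) = 0.039912. Accumulating E over each segment gives final E = 1.9248.

G0 X0.00 Y0.00 Z0.96
G1 X12.50 Y0.00 E0.4989
G1 X12.50 Y1.57 E0.5616
G1 X12.00 Y1.50 E0.5817
G1 X9.02 Y1.89 E0.7017
G1 X6.25 Y3.04 E0.8214
G1 X3.87 Y4.87 E0.9412
G1 X2.04 Y7.25 E1.0610
G1 X0.89 Y10.02 E1.1807
G1 X0.50 Y13.00 E1.3007
G1 X0.63 Y14.00 E1.3409
G1 X0.00 Y14.00 E1.3661
G1 X0.00 Y0.00 E1.9248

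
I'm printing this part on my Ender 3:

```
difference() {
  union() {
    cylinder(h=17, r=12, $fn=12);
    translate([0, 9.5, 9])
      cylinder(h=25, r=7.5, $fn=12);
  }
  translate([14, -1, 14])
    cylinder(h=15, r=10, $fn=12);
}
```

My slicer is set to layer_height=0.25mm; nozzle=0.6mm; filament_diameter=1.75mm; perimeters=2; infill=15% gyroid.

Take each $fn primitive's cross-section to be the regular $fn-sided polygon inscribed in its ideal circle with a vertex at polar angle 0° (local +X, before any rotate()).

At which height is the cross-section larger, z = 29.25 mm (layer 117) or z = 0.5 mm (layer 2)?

layer 2 (z = 0.5 mm)

Layer 117 (z = 29.25): the cylinder does not reach this height (z outside [0, 17]); the r=7.5 cylinder at (0, 9.5) contributes a regular 12-gon of circumradius 7.5 (area = (12/2)·7.500²·sin(360°/12) = 168.75 mm²); Taking the union: only the r=7.5 cylinder at (0, 9.5) is present, so the union is just that shape — area = 168.75 mm²; the cylinder at (14, -1) does not reach this height (z outside [14, 29]); Taking the first minus the rest: none of the subtracted shapes is present at this height, so the result so far is unchanged — area = 168.75 mm². So its area = 168.75 mm². Layer 2 (z = 0.5): the r=12 cylinder gives a regular 12-gon of circumradius 12 (constant along its height) (area = (12/2)·12.000²·sin(360°/12) = 432.00 mm²); the cylinder at (0, 9.5) does not reach this height (z outside [9, 34]); Merging all regions: only the r=12 cylinder is present, so the union is just that shape — area = 432.00 mm²; the cylinder at (14, -1) does not reach this height (z outside [14, 29]); After the difference (first − rest): none of the subtracted shapes is present at this height, so the result so far is unchanged — area = 432.00 mm². So its area = 432.00 mm². Layer 2 is larger (432.00 vs 168.75 mm²).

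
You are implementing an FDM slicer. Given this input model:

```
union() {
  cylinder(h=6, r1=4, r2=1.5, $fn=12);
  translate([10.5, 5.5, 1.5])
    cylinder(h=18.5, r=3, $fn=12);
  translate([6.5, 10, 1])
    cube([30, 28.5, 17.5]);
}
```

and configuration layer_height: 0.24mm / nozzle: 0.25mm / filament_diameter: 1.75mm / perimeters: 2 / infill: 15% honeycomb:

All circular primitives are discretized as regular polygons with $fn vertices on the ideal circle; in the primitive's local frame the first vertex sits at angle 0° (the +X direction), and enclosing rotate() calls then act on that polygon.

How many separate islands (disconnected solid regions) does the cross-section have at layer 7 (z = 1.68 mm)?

At z = 1.68 mm: the cone: at t=0.280 of its height the radius interpolates to r₁+(r₂−r₁)t = 3.300, giving a regular 12-gon of that circumradius; the r=3 cylinder at (10.5, 5.5) contributes a regular 12-gon of circumradius 3; the cube at (6.5, 10) (footprint 30×28.5) is included at this height; Taking the union: the 3 present regions are separate (no shared area or edge), so areas and boundary lengths simply add and each stays a separate island — 3 connected regions. Overall, the cross-section has 3 separate islands. Island count = 3.

3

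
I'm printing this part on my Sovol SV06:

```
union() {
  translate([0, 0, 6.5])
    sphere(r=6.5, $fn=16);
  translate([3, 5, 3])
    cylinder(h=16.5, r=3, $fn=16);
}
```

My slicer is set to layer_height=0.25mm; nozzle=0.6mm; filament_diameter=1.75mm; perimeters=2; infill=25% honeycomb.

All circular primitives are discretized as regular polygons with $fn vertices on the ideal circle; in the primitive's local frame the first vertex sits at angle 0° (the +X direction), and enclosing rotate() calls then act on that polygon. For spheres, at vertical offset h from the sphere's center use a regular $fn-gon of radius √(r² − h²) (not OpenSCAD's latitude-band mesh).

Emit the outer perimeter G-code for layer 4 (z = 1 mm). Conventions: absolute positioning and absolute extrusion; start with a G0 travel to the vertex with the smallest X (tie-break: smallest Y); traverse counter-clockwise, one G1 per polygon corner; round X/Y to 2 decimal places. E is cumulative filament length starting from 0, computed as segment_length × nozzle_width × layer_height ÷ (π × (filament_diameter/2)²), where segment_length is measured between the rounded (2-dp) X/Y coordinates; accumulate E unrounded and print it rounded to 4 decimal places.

At z = 1 mm: the r=6.5 sphere slices to a regular 16-gon of circumradius 3.464 (√(r²−h²) with h=5.5 from center); the cylinder at (3, 5) does not reach this height (z outside [3, 19.5]); Taking the union: only the r=6.5 sphere is present, so the union is just that shape — 1 connected region. The outline is a single polygon with 16 vertices. Extrusion per mm of travel: 0.6 × 0.25 / (π × 0.875²) = 0.062363. Accumulating E over each segment gives final E = 1.3486.

G0 X-3.46 Y0.00 Z1.00
G1 X-3.20 Y-1.33 E0.0845
G1 X-2.45 Y-2.45 E0.1686
G1 X-1.33 Y-3.20 E0.2526
G1 X0.00 Y-3.46 E0.3371
G1 X1.33 Y-3.20 E0.4217
G1 X2.45 Y-2.45 E0.5057
G1 X3.20 Y-1.33 E0.5898
G1 X3.46 Y0.00 E0.6743
G1 X3.20 Y1.33 E0.7588
G1 X2.45 Y2.45 E0.8429
G1 X1.33 Y3.20 E0.9269
G1 X0.00 Y3.46 E1.0114
G1 X-1.33 Y3.20 E1.0959
G1 X-2.45 Y2.45 E1.1800
G1 X-3.20 Y1.33 E1.2641
G1 X-3.46 Y0.00 E1.3486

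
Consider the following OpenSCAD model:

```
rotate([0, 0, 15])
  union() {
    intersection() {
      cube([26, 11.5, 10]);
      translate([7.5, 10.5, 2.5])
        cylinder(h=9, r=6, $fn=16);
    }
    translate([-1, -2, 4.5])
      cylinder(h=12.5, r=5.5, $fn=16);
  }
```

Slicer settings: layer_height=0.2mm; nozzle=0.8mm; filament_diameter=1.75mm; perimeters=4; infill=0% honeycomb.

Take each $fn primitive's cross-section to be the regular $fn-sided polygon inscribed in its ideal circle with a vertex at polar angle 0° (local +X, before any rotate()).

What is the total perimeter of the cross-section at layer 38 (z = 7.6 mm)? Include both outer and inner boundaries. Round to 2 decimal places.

66.71 mm

At z = 7.6 mm: the cube (footprint 26×11.5) is included at this height (perimeter 75.00 mm); the cylinder at (7.5, 10.5): section is a regular 16-gon, circumradius r=6 (perimeter = 2·16·6.000·sin(180°/16) = 37.46 mm); Keeping only the common overlap: the r=6 cylinder at (7.5, 10.5) partially overlaps the 26×11.5 cube; clipping to the common part keeps 66.91 mm² — boundary = 32.37 mm; the r=5.5 cylinder at (-1, -2) gives a regular 16-gon of circumradius 5.5 (constant along its height) (perimeter = 2·16·5.500·sin(180°/16) = 34.34 mm); Merging all regions: the 2 present regions are separate (no shared area or edge), so areas and boundary lengths simply add and each stays a separate island — boundary = 66.71 mm; (rotated 15° about Z; rotation is an isometry so areas/perimeters/island counts are preserved). Overall, the cross-section has 2 separate islands. Total boundary length (outer) = 66.71 mm.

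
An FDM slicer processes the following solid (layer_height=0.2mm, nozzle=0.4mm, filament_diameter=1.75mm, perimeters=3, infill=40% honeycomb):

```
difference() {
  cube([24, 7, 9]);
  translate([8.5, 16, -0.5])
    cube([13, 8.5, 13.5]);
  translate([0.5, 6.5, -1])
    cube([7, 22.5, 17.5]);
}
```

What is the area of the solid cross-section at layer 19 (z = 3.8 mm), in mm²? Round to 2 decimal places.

164.50 mm²

At z = 3.8 mm: the 24×7 cube contributes its full rectangle (area 168.00 mm²); the cube at (8.5, 16) is present — its section is the full 13×8.5 rectangle (area 110.50 mm²); the 7×22.5 cube at (0.5, 6.5) contributes its full rectangle (area 157.50 mm²); Taking the first minus the rest: starting from the 24×7 cube (168.00 mm²), the 13×8.5 cube at (8.5, 16) misses the remaining region (no effect); the 7×22.5 cube at (0.5, 6.5) partially overlaps it — only the 3.50 mm² overlap (of its 157.50 mm²) is removed, clipping the outline — area = 164.50 mm². Overall, the cross-section is a single solid region. Net area = 164.50 mm².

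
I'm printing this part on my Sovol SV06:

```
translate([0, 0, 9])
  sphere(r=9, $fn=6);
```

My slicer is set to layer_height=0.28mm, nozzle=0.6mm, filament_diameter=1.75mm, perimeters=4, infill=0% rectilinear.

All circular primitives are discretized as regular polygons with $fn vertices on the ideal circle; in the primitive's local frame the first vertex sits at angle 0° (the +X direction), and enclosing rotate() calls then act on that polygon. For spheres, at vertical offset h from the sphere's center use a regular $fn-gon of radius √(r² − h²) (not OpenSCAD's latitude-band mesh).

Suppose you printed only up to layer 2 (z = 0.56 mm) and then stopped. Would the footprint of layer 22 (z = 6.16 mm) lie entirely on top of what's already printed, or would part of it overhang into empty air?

part overhangs

Compare the two slices. At z = 0.56: the r=9 sphere contributes a regular 6-gon of circumradius √(9²−8.44²) = 3.125 (area = (6/2)·3.125²·sin(360°/6) = 25.37 mm²). At z = 6.16: the sphere: section is a regular 6-gon, circumradius = √(r²−h²) = √(9²−2.84²) = 8.540 (area = (6/2)·8.540²·sin(360°/6) = 189.49 mm²). Checking containment: at z = 6.16 the cross-section extends beyond the z = 0.56 cross-section by about 164.12 mm².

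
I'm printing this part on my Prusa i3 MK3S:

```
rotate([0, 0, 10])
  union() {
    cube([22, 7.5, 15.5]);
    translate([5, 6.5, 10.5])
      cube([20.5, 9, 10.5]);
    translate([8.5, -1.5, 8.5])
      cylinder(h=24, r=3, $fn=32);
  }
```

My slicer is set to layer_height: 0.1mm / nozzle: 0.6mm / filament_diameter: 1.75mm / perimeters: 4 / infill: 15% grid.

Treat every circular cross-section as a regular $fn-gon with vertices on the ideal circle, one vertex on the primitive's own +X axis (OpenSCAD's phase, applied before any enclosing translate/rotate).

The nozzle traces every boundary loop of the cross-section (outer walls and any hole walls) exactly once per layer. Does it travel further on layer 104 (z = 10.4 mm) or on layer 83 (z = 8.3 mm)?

layer 104 (z = 10.4 mm)

Layer 104 (z = 10.4): the cube is present — its section is the full 22×7.5 rectangle (perimeter 59.00 mm); the cube at (5, 6.5) is absent (z outside [10.5, 21]); the cylinder at (8.5, -1.5): section is a regular 32-gon, circumradius r=3 (perimeter = 2·32·3.000·sin(180°/32) = 18.82 mm); Taking the union: the regions partially overlap (shared area 5.47 mm²), so the edge portions inside another operand are dropped and the merged outline is re-measured after clipping — boundary = 66.39 mm; (whole slice rotated 10° about Z — lengths, areas and connectivity unchanged). So its perimeter = 66.39 mm. Layer 83 (z = 8.3): the cube is present — its section is the full 22×7.5 rectangle (perimeter 59.00 mm); the cube at (5, 6.5) is not intersected at this z (z outside [10.5, 21]); the cylinder at (8.5, -1.5) does not reach this height (z outside [8.5, 32.5]); Taking the union: only the 22×7.5 cube is present, so the union is just that shape — boundary = 59.00 mm; (rotated 10° about Z; rotation is an isometry so areas/perimeters/island counts are preserved). So its perimeter = 59.00 mm. Layer 104 is larger (66.39 vs 59.00 mm).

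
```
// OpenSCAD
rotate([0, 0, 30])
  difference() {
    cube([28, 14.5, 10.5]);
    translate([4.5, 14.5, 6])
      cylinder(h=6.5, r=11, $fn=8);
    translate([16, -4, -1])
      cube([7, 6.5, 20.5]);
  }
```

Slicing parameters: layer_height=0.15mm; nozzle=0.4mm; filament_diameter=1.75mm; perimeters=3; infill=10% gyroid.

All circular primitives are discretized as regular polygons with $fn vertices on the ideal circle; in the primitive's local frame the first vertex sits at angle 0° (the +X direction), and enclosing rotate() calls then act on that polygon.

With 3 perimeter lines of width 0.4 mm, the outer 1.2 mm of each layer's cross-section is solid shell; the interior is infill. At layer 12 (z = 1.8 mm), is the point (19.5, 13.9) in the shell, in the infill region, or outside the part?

At z = 1.8 mm: the cube is present — its section is the full 28×14.5 rectangle; the cylinder at (4.5, 14.5) does not reach this height (z outside [6, 12.5]); the 7×6.5 cube at (16, -4) contributes its full rectangle; Subtracting the remaining from the first: starting from the 28×14.5 cube, the 7×6.5 cube at (16, -4) partially overlaps it — only the 17.50 mm² overlap (of its 45.50 mm²) is removed, clipping the outline — 1 connected region; (whole slice rotated 30° about Z — lengths, areas and connectivity unchanged). Overall, the cross-section is a single solid region. Undo the 30° rotation: the query point maps to (23.837, 2.288) in the un-rotated model frame. The nearest boundary edge runs (23.00, 0.00)→(23.00, 2.50); distance from the point to it = 0.84 mm. The point is inside the cross-section, 0.84 mm from the nearest boundary — within the 1.2 mm shell band (3 × 0.4).

shell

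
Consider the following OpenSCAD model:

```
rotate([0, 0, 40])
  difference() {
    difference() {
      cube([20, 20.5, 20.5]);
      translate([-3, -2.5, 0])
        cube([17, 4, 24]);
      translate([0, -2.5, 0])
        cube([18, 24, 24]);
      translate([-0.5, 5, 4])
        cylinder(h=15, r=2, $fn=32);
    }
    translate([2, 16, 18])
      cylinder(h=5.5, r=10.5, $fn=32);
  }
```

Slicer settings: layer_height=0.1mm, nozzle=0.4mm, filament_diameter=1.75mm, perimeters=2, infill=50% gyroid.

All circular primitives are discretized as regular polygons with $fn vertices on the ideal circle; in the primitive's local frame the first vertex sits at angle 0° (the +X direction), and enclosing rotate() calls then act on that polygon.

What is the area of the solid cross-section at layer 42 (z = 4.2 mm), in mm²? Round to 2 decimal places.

41.00 mm²

At z = 4.2 mm: the 20×20.5 cube contributes its full rectangle (area 410.00 mm²); the cube at (-3, -2.5) is present — its section is the full 17×4 rectangle (area 68.00 mm²); the cube at (0, -2.5) (footprint 18×24) is included at this height (area 432.00 mm²); the cylinder at (-0.5, 5): section is a regular 32-gon, circumradius r=2 (area = (32/2)·2.000²·sin(360°/32) = 12.49 mm²); After the difference (first − rest): starting from the 20×20.5 cube (410.00 mm²), the 17×4 cube at (-3, -2.5) partially overlaps it — only the 21.00 mm² overlap (of its 68.00 mm²) is removed, clipping the outline; the 18×24 cube at (0, -2.5) partially overlaps it — only the 348.00 mm² overlap (of its 432.00 mm²) is removed, clipping the outline; the r=2 cylinder at (-0.5, 5) misses the remaining region (no effect) — area = 41.00 mm²; the cylinder at (2, 16) is absent (z outside [18, 23.5]); Subtracting the remaining from the first: none of the subtracted shapes is present at this height, so that combined region is unchanged — area = 41.00 mm²; (rotated 40° about Z; rotation is an isometry so areas/perimeters/island counts are preserved). Overall, the cross-section is a single solid region. Net area = 41.00 mm².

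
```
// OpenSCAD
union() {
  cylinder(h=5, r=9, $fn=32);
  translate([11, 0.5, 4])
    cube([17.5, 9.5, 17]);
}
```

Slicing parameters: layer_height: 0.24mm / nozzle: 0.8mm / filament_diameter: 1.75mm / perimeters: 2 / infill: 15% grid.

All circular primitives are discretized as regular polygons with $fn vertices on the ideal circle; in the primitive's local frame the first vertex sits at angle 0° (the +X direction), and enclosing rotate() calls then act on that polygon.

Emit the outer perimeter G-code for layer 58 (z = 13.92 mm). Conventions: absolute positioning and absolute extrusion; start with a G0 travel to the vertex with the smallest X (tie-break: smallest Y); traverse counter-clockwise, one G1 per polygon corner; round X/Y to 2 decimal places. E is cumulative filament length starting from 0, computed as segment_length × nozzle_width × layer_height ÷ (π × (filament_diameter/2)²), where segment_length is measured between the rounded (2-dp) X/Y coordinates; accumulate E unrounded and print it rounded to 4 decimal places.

G0 X11.00 Y0.50 Z13.92
G1 X28.50 Y0.50 E1.3969
G1 X28.50 Y10.00 E2.1553
G1 X11.00 Y10.00 E3.5522
G1 X11.00 Y0.50 E4.3105

At z = 13.92 mm: the cylinder is not intersected at this z (z outside [0, 5]); the 17.5×9.5 cube at (11, 0.5) contributes its full rectangle; Combining (union): only the 17.5×9.5 cube at (11, 0.5) is present, so the union is just that shape — 1 connected region. The outline is a single polygon with 4 vertices. Extrusion per mm of travel: 0.8 × 0.24 / (π × 0.875²) = 0.079824. Accumulating E over each segment gives final E = 4.3105.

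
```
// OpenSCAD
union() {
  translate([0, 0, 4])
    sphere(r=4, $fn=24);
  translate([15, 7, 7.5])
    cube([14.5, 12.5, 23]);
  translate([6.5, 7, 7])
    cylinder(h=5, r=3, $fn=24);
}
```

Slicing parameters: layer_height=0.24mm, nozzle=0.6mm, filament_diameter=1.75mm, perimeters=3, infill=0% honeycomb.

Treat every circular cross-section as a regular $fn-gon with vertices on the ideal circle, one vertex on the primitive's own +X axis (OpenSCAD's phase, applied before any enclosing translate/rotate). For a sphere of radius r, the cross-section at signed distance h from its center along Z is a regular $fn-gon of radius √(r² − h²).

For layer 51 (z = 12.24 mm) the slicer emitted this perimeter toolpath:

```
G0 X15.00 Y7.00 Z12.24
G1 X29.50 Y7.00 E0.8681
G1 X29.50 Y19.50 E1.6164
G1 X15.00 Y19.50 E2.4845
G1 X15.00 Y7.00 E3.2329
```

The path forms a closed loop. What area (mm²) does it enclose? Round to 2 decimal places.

Apply the shoelace formula to the sequence of (X, Y) vertices; enclosed area = 181.25 mm².

181.25 mm²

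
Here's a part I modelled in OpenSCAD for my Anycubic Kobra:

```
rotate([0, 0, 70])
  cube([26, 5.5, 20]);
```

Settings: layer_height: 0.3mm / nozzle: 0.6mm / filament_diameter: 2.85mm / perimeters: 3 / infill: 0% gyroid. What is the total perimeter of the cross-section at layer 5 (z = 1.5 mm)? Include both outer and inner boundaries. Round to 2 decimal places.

At z = 1.5 mm: the cube is present — its section is the full 26×5.5 rectangle (perimeter 63.00 mm); (whole slice rotated 70° about Z — lengths, areas and connectivity unchanged). Overall, the cross-section is a single solid region. Total boundary length (outer) = 63.00 mm.

63.00 mm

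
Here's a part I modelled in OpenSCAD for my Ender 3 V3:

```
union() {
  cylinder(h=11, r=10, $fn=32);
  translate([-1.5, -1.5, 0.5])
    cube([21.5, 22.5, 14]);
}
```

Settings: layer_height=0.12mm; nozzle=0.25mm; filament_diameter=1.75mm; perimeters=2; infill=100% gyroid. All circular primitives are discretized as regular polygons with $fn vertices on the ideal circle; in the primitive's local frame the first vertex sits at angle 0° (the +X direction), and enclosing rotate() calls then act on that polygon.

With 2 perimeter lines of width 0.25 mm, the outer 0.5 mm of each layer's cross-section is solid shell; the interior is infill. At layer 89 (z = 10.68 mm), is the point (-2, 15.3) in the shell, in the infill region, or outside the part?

outside

At z = 10.68 mm: the cylinder: section is a regular 32-gon, circumradius r=10; the cube at (-1.5, -1.5) (footprint 21.5×22.5) is included at this height; Taking the union: the regions partially overlap (shared area 110.06 mm²), so overlapping operands fuse into one piece — 1 connected region. Overall, the cross-section is a single solid region. The nearest boundary edge runs (-1.50, 9.85)→(-1.50, 21.00); distance from the point to it = 0.50 mm. The point is not inside any of the regions above, so it lies outside the cross-section (0.50 mm from the nearest boundary).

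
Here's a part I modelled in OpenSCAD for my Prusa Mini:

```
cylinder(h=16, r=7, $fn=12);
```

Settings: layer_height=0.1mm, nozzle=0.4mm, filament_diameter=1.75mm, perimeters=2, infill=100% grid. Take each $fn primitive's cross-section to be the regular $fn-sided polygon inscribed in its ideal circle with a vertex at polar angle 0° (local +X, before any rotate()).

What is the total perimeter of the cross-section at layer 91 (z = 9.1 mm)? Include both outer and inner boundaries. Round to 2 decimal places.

43.48 mm

At z = 9.1 mm: the r=7 cylinder gives a regular 12-gon of circumradius 7 (constant along its height) (perimeter = 2·12·7.000·sin(180°/12) = 43.48 mm). Overall, the cross-section is a single solid region. Total boundary length (outer) = 43.48 mm.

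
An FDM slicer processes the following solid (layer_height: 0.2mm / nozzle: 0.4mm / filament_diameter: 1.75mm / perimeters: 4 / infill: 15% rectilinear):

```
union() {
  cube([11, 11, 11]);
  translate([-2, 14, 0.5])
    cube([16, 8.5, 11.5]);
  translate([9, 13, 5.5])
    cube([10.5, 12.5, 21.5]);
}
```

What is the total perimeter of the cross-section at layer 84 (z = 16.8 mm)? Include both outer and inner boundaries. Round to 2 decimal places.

46.00 mm

At z = 16.8 mm: the cube is absent (z outside [0, 11]); the cube at (-2, 14) is not intersected at this z (z outside [0.5, 12]); the cube at (9, 13) (footprint 10.5×12.5) is included at this height (perimeter 46.00 mm); Taking the union: only the 10.5×12.5 cube at (9, 13) is present, so the union is just that shape — boundary = 46.00 mm. Overall, the cross-section is a single solid region. Total boundary length (outer) = 46.00 mm.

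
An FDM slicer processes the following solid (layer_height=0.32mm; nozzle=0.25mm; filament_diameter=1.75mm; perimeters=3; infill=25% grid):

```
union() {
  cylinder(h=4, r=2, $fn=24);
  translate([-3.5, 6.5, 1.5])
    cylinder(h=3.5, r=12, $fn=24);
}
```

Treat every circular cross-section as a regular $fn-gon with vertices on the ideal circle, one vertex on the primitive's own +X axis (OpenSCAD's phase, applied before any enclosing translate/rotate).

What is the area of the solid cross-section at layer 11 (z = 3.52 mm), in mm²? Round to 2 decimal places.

447.24 mm²

At z = 3.52 mm: the r=2 cylinder gives a regular 24-gon of circumradius 2 (constant along its height) (area = (24/2)·2.000²·sin(360°/24) = 12.42 mm²); the r=12 cylinder at (-3.5, 6.5) gives a regular 24-gon of circumradius 12 (constant along its height) (area = (24/2)·12.000²·sin(360°/24) = 447.24 mm²); Combining (union): the r=2 cylinder lies entirely inside the r=12 cylinder at (-3.5, 6.5), so the union is just the r=12 cylinder at (-3.5, 6.5) — area = 447.24 mm². Overall, the cross-section is a single solid region. Net area = 447.24 mm².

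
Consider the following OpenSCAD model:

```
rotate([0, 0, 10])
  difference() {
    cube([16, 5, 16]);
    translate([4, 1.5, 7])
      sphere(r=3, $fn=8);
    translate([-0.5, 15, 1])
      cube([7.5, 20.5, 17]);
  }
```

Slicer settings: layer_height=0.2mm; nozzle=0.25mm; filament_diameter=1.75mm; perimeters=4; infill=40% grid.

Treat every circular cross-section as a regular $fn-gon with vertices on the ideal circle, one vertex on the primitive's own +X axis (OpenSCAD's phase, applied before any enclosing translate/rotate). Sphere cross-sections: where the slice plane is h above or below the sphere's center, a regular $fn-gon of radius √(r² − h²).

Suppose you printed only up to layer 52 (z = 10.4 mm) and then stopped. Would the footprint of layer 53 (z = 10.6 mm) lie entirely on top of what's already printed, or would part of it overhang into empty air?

entirely on top

Compare the two slices. At z = 10.4: the cube is present — its section is the full 16×5 rectangle (area 80.00 mm²); the sphere at (4, 1.5) is absent (|z−center|=3.400 > r=3); the 7.5×20.5 cube at (-0.5, 15) contributes its full rectangle (area 153.75 mm²); Taking the first minus the rest: starting from the 16×5 cube (80.00 mm²), the 7.5×20.5 cube at (-0.5, 15) misses the remaining region (no effect) — area = 80.00 mm²; (rotated 10° about Z; rotation is an isometry so areas/perimeters/island counts are preserved). At z = 10.6: the 16×5 cube contributes its full rectangle (area 80.00 mm²); the sphere at (4, 1.5) is absent (|z−center|=3.600 > r=3); the cube at (-0.5, 15) (footprint 7.5×20.5) is included at this height (area 153.75 mm²); Subtracting the remaining from the first: starting from the 16×5 cube (80.00 mm²), the 7.5×20.5 cube at (-0.5, 15) misses the remaining region (no effect) — area = 80.00 mm²; (rotated 10° about Z; rotation is an isometry so areas/perimeters/island counts are preserved). Checking containment: the cross-section at z = 10.6 is a subset of the cross-section at z = 10.4.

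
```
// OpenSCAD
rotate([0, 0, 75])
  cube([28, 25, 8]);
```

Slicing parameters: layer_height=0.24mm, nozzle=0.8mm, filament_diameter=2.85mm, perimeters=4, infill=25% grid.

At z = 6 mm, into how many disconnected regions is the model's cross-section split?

1

At z = 6 mm: the cube (footprint 28×25) is included at this height; (whole slice rotated 75° about Z — lengths, areas and connectivity unchanged). The result has 1 disconnected region.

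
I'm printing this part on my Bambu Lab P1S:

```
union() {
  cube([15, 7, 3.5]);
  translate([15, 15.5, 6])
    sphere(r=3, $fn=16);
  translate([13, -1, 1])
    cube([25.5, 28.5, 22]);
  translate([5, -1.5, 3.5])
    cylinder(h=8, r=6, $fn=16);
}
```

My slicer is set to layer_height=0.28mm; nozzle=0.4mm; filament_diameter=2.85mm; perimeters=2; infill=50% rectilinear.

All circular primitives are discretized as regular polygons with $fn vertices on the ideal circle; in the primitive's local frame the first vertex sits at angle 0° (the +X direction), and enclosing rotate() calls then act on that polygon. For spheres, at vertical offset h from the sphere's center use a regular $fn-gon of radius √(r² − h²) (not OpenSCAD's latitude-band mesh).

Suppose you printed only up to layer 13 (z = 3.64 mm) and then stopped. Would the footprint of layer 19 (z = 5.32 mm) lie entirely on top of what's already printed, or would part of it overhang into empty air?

part overhangs

Compare the two slices. At z = 3.64: the cube is absent (z outside [0, 3.5]); the r=3 sphere at (15, 15.5) contributes a regular 16-gon of circumradius √(3²−2.36²) = 1.852 (area = (16/2)·1.852²·sin(360°/16) = 10.50 mm²); the cube at (13, -1) (footprint 25.5×28.5) is included at this height (area 726.75 mm²); the r=6 cylinder at (5, -1.5) gives a regular 16-gon of circumradius 6 (constant along its height) (area = (16/2)·6.000²·sin(360°/16) = 110.21 mm²); Combining (union): the regions partially overlap — summed areas 847.46 mm² minus the doubly-counted overlap 10.50 mm² gives 836.96 mm² — area = 836.96 mm². At z = 5.32: the cube is absent (z outside [0, 3.5]); the sphere at (15, 15.5): section is a regular 16-gon, circumradius = √(r²−h²) = √(3²−0.68²) = 2.922 (area = (16/2)·2.922²·sin(360°/16) = 26.14 mm²); the cube at (13, -1) (footprint 25.5×28.5) is included at this height (area 726.75 mm²); the cylinder at (5, -1.5): section is a regular 16-gon, circumradius r=6 (area = (16/2)·6.000²·sin(360°/16) = 110.21 mm²); Merging all regions: the regions partially overlap — summed areas 863.10 mm² minus the doubly-counted overlap 23.60 mm² gives 839.50 mm² — area = 839.50 mm². Checking containment: at z = 5.32 the cross-section extends beyond the z = 3.64 cross-section by about 2.54 mm².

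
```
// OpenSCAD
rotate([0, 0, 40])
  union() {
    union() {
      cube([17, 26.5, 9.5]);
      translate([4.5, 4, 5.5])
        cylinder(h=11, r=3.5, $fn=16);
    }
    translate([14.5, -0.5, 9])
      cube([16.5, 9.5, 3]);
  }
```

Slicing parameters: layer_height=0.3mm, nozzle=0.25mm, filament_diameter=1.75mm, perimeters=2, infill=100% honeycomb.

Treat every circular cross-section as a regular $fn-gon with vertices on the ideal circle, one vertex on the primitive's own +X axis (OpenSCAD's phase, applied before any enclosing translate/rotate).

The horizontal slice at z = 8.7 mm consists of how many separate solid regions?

1

At z = 8.7 mm: the 17×26.5 cube contributes its full rectangle; the r=3.5 cylinder at (4.5, 4) contributes a regular 16-gon of circumradius 3.5; Merging all regions: the r=3.5 cylinder at (4.5, 4) lies entirely inside the 17×26.5 cube, so the union is just the 17×26.5 cube — 1 connected region; the cube at (14.5, -0.5) is absent (z outside [9, 12]); Merging all regions: only that combined region is present, so the union is just that shape — 1 connected region; (rotated 40° about Z; rotation is an isometry so areas/perimeters/island counts are preserved). The result has 1 disconnected region.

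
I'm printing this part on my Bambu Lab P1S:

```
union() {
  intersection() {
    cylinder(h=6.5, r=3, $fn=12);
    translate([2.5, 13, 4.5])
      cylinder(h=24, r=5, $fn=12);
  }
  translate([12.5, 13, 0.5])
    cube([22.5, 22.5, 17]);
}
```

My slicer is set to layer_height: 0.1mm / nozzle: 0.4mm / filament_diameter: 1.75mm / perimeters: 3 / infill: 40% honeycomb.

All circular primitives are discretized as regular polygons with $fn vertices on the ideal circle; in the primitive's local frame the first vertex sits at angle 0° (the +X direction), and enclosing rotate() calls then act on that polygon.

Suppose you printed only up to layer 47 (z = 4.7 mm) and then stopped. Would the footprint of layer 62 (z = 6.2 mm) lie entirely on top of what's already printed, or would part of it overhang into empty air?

Compare the two slices. At z = 4.7: the cylinder: section is a regular 12-gon, circumradius r=3 (area = (12/2)·3.000²·sin(360°/12) = 27.00 mm²); the r=5 cylinder at (2.5, 13) contributes a regular 12-gon of circumradius 5 (area = (12/2)·5.000²·sin(360°/12) = 75.00 mm²); After intersecting: the r=5 cylinder at (2.5, 13) does not overlap the r=3 cylinder (empty) — nothing remains; the 22.5×22.5 cube at (12.5, 13) contributes its full rectangle (area 506.25 mm²); Taking the union: only the 22.5×22.5 cube at (12.5, 13) is present, so the union is just that shape — area = 506.25 mm². At z = 6.2: the cylinder: section is a regular 12-gon, circumradius r=3 (area = (12/2)·3.000²·sin(360°/12) = 27.00 mm²); the r=5 cylinder at (2.5, 13) contributes a regular 12-gon of circumradius 5 (area = (12/2)·5.000²·sin(360°/12) = 75.00 mm²); Taking the intersection: the r=5 cylinder at (2.5, 13) does not overlap the r=3 cylinder (empty) — nothing remains; the cube at (12.5, 13) (footprint 22.5×22.5) is included at this height (area 506.25 mm²); Taking the union: only the 22.5×22.5 cube at (12.5, 13) is present, so the union is just that shape — area = 506.25 mm². Checking containment: the cross-section at z = 6.2 is a subset of the cross-section at z = 4.7.

entirely on top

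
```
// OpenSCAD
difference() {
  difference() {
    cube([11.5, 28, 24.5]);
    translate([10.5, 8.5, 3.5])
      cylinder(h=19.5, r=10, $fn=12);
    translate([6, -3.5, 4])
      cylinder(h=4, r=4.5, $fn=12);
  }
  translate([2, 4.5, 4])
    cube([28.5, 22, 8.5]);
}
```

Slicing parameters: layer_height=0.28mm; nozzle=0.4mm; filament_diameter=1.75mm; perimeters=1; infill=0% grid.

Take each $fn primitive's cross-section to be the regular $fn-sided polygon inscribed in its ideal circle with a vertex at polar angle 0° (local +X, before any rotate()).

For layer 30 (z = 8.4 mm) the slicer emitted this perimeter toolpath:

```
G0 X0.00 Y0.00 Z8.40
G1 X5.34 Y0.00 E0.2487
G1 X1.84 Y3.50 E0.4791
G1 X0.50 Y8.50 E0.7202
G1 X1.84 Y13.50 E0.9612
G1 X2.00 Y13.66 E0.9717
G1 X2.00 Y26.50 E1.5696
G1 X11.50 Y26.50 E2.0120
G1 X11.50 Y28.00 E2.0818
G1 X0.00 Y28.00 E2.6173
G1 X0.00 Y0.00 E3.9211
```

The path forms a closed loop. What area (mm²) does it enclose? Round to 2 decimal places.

Apply the shoelace formula to the sequence of (X, Y) vertices; enclosed area = 67.50 mm².

67.50 mm²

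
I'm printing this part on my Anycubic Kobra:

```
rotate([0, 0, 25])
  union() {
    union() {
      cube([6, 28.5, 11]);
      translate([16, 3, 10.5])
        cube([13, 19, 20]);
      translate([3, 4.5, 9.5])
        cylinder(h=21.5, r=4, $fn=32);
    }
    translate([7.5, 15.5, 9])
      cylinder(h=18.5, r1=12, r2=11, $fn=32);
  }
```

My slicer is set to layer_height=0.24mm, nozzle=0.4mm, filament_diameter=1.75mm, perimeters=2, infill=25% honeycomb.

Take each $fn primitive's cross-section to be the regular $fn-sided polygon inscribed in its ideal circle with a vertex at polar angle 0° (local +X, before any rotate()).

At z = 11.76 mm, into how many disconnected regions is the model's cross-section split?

1

At z = 11.76 mm: the cube is not intersected at this z (z outside [0, 11]); the cube at (16, 3) is present — its section is the full 13×19 rectangle; the cylinder at (3, 4.5): section is a regular 32-gon, circumradius r=4; Taking the union: the 2 present regions are separate (no shared area or edge), so areas and boundary lengths simply add and each stays a separate island — 2 connected regions; the cone at (7.5, 15.5) (r1=12→r2=11) has section circumradius 11.851 here — a regular 32-gon; Taking the union: the regions partially overlap (shared area 58.74 mm²), so overlapping operands fuse into one piece — 1 connected region; (whole slice rotated 25° about Z — lengths, areas and connectivity unchanged). The result has 1 disconnected region.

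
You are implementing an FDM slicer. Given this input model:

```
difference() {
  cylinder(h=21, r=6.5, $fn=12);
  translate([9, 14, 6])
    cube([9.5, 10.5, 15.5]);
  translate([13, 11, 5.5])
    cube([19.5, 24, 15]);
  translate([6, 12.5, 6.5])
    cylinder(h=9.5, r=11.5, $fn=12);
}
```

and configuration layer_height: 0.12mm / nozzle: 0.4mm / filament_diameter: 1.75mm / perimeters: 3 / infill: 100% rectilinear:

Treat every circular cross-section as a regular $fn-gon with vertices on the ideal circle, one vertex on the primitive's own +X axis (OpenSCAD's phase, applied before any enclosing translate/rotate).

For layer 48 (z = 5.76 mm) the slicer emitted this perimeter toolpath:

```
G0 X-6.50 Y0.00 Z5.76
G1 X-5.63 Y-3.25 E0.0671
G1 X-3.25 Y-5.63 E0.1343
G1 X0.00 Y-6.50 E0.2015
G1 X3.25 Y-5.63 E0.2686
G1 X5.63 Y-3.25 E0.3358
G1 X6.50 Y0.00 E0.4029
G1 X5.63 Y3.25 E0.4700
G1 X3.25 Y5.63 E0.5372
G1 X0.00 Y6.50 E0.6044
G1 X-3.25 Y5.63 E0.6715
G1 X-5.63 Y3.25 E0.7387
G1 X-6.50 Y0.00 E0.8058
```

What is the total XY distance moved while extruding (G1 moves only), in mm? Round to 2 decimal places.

40.38 mm

Sum the Euclidean lengths of each G1 segment: total = 40.38 mm.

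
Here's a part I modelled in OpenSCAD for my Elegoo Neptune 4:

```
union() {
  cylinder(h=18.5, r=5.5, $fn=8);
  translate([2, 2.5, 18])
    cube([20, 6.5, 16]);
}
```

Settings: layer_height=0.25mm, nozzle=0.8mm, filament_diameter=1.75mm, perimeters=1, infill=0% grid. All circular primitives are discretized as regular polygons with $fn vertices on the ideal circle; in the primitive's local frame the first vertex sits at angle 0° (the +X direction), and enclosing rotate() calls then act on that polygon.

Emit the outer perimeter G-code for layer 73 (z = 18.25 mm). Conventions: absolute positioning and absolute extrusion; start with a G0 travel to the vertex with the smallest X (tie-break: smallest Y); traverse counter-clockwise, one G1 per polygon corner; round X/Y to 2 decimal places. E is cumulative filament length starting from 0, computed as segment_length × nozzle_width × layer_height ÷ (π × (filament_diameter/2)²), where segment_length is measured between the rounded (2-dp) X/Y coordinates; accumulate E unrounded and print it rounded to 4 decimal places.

G0 X-5.50 Y0.00 Z18.25
G1 X-3.89 Y-3.89 E0.3501
G1 X0.00 Y-5.50 E0.7001
G1 X3.89 Y-3.89 E1.0502
G1 X5.50 Y0.00 E1.4003
G1 X4.46 Y2.50 E1.6254
G1 X22.00 Y2.50 E3.0839
G1 X22.00 Y9.00 E3.6243
G1 X2.00 Y9.00 E5.2873
G1 X2.00 Y4.67 E5.6474
G1 X0.00 Y5.50 E5.8274
G1 X-3.89 Y3.89 E6.1775
G1 X-5.50 Y0.00 E6.5276

At z = 18.25 mm: the r=5.5 cylinder contributes a regular 8-gon of circumradius 5.5; the 20×6.5 cube at (2, 2.5) contributes its full rectangle; Taking the union: the regions partially overlap (shared area 3.76 mm²), so overlapping operands fuse into one piece — 1 connected region. The outline is a single polygon with 12 vertices. Extrusion per mm of travel: 0.8 × 0.25 / (π × 0.875²) = 0.083150. Accumulating E over each segment gives final E = 6.5276.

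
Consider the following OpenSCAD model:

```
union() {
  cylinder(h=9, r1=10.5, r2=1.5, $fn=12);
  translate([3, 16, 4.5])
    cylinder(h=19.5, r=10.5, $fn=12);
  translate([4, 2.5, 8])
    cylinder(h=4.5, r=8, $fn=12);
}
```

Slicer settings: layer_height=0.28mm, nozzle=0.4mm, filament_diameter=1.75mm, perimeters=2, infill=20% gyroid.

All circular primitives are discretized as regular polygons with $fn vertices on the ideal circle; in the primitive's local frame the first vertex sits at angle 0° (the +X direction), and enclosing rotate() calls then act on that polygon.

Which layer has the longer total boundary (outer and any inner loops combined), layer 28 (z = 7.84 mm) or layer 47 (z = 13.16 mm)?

layer 28 (z = 7.84 mm)

Layer 28 (z = 7.84): the cone (r1=10.5→r2=1.5) has section circumradius 2.660 here — a regular 12-gon (perimeter = 2·12·2.660·sin(180°/12) = 16.52 mm); the r=10.5 cylinder at (3, 16) gives a regular 12-gon of circumradius 10.5 (constant along its height) (perimeter = 2·12·10.500·sin(180°/12) = 65.22 mm); the cylinder at (4, 2.5) does not reach this height (z outside [8, 12.5]); Taking the union: the 2 present regions are separate (no shared area or edge), so areas and boundary lengths simply add and each stays a separate island — boundary = 81.75 mm. So its perimeter = 81.75 mm. Layer 47 (z = 13.16): the cone is absent (z outside [0, 9]); the r=10.5 cylinder at (3, 16) gives a regular 12-gon of circumradius 10.5 (constant along its height) (perimeter = 2·12·10.500·sin(180°/12) = 65.22 mm); the cylinder at (4, 2.5) does not reach this height (z outside [8, 12.5]); Taking the union: only the r=10.5 cylinder at (3, 16) is present, so the union is just that shape — boundary = 65.22 mm. So its perimeter = 65.22 mm. Layer 28 is larger (81.75 vs 65.22 mm).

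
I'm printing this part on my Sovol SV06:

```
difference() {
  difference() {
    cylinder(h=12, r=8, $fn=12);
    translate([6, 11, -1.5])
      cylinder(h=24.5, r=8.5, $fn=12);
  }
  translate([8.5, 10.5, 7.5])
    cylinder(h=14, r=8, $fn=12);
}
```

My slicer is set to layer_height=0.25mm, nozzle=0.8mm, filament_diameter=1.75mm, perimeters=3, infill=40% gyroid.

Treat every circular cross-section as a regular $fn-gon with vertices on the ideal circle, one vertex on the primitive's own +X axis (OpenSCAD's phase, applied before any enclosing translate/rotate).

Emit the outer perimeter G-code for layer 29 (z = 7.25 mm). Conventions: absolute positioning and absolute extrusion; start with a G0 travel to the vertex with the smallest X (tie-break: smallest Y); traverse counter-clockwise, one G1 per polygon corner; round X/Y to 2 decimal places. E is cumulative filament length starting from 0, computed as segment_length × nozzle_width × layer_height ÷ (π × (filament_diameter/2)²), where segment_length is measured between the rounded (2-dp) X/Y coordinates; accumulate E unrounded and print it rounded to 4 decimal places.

G0 X-8.00 Y0.00 Z7.25
G1 X-6.93 Y-4.00 E0.3443
G1 X-4.00 Y-6.93 E0.6888
G1 X0.00 Y-8.00 E1.0331
G1 X4.00 Y-6.93 E1.3774
G1 X6.93 Y-4.00 E1.7220
G1 X8.00 Y0.00 E2.0663
G1 X7.24 Y2.83 E2.3099
G1 X6.00 Y2.50 E2.4166
G1 X1.75 Y3.64 E2.7825
G1 X-1.36 Y6.75 E3.1482
G1 X-1.58 Y7.58 E3.2196
G1 X-4.00 Y6.93 E3.4280
G1 X-6.93 Y4.00 E3.7725
G1 X-8.00 Y0.00 E4.1168

At z = 7.25 mm: the r=8 cylinder gives a regular 12-gon of circumradius 8 (constant along its height); the cylinder at (6, 11): section is a regular 12-gon, circumradius r=8.5; Subtracting the remaining from the first: starting from the r=8 cylinder, the r=8.5 cylinder at (6, 11) partially overlaps it — only the 25.15 mm² overlap (of its 216.75 mm²) is removed, clipping the outline — 1 connected region; the cylinder at (8.5, 10.5) is absent (z outside [7.5, 21.5]); Taking the first minus the rest: none of the subtracted shapes is present at this height, so that combined region is unchanged — 1 connected region. The outline is a single polygon with 14 vertices. Extrusion per mm of travel: 0.8 × 0.25 / (π × 0.875²) = 0.083150. Accumulating E over each segment gives final E = 4.1168.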